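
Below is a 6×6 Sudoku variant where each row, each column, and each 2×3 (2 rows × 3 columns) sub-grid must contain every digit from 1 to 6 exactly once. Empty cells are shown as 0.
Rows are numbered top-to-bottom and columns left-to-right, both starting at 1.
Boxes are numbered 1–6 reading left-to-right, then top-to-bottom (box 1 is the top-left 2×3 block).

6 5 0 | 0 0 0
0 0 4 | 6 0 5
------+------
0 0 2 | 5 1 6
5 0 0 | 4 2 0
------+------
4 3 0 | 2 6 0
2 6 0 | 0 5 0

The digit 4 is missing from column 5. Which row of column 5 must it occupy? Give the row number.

Consider where 4 can go in column 5.
R2C5 is out (row 2 already has a 4).
So the only cell in column 5 that can hold 4 is R1C5.
That is row 1.

1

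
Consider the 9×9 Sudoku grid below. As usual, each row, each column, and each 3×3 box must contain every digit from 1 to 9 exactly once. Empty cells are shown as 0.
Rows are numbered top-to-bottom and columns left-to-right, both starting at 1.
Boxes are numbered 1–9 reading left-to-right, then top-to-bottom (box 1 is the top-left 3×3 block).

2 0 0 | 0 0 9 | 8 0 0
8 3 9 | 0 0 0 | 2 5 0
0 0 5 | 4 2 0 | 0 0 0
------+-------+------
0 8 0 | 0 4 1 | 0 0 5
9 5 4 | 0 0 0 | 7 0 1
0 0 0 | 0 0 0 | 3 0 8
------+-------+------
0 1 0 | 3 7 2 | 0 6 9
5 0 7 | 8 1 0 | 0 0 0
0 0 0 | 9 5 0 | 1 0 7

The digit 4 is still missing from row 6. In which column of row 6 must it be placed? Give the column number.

8

Consider where 4 can go in row 6.
R6C1 is out (box 4 already has a 4). R6C2 is out (box 4 already has a 4). R6C3 is out (column 3 already has a 4). R6C4 is out (column 4 already has a 4). The remaining empty cells in row 6 are similarly blocked.
So the only cell in row 6 that can hold 4 is R6C8.
That is column 8.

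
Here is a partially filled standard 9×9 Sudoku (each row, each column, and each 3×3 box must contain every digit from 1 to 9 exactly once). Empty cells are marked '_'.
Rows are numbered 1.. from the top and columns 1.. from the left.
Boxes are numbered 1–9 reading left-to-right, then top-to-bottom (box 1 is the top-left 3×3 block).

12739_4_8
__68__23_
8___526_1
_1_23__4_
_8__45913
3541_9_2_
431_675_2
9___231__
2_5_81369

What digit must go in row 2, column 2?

9

Cell row 2, column 2 itself could take any of {4, 9} by direct elimination.
Consider where 9 can go in row 2.
row 2, column 1 is out (column 1 already has a 9).
row 2, column 5 is out (column 5 already has a 9).
row 2, column 6 is out (column 6 already has a 9).
row 2, column 9 is out (column 9 already has a 9).
So the only cell in row 2 that can hold 9 is row 2, column 2.
Therefore row 2, column 2 = 9.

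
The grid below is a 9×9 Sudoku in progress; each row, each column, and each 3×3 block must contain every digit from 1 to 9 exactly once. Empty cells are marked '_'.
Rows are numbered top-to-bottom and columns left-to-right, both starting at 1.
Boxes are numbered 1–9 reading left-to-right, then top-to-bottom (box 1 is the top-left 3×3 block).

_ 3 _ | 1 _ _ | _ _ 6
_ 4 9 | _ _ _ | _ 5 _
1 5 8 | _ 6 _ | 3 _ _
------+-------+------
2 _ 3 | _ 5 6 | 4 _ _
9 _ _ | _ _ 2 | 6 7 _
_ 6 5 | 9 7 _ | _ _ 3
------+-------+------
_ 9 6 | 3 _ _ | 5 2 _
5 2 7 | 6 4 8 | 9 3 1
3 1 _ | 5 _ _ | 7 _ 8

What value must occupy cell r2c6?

3

Cell r2c6 itself could take any of {3, 7} by direct elimination.
Consider where 3 can go in column 6.
r1c6 is out (row 1 already has a 3).
r3c6 is out (row 3 already has a 3).
r6c6 is out (row 6 already has a 3).
r7c6 is out (row 7 already has a 3).
r9c6 is out (row 9 already has a 3).
So the only cell in column 6 that can hold 3 is r2c6.
Therefore r2c6 = 3.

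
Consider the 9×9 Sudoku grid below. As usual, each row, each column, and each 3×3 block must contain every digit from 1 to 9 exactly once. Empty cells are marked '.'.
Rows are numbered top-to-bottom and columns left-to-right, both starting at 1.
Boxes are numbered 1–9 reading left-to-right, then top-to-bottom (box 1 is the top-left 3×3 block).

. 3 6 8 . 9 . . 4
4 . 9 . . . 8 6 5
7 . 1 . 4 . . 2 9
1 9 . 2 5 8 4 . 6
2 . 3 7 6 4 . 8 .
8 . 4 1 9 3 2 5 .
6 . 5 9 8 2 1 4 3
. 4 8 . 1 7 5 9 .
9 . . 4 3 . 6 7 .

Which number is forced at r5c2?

5

Row 5 already contains {2, 3, 4, 6, 7, 8}.
Column 2 already contains {3, 4, 9}.
Its 3×3 block (box 4) already contains {1, 2, 3, 4, 8, 9}.
The only value from 1–9 not eliminated is 5, so r5c2 = 5.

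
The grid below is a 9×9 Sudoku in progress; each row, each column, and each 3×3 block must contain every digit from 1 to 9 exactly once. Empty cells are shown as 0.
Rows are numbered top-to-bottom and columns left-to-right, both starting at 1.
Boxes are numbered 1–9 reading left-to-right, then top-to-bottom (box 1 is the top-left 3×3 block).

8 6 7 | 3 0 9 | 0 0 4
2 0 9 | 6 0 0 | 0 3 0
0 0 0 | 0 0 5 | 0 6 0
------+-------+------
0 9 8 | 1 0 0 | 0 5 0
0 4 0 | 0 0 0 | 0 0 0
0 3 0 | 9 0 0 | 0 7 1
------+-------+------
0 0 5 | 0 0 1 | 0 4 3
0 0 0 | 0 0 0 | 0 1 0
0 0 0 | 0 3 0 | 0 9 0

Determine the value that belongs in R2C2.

5

Cell R2C2 itself could take any of {1, 5} by direct elimination.
Consider where 5 can go in column 2.
R3C2 is out (row 3 already has a 5).
R7C2 is out (row 7 already has a 5).
R8C2 is out (box 7 already has a 5).
R9C2 is out (box 7 already has a 5).
So the only cell in column 2 that can hold 5 is R2C2.
Therefore R2C2 = 5.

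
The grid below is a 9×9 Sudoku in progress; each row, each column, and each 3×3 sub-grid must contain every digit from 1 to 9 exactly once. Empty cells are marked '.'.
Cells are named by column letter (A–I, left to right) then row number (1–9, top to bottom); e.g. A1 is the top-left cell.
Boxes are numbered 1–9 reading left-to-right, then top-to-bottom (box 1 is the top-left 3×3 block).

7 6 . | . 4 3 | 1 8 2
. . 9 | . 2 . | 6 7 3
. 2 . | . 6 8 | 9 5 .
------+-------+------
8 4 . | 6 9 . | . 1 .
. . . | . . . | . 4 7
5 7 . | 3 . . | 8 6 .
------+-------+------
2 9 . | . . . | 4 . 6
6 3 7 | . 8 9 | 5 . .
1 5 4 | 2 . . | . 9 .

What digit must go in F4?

7

Cell F4 itself could take any of {2, 5, 7} by direct elimination.
Consider where 7 can go in row 4.
C4 is out (column C already has a 7).
G4 is out (box 6 already has a 7).
I4 is out (column I already has a 7).
So the only cell in row 4 that can hold 7 is F4.
Therefore F4 = 7.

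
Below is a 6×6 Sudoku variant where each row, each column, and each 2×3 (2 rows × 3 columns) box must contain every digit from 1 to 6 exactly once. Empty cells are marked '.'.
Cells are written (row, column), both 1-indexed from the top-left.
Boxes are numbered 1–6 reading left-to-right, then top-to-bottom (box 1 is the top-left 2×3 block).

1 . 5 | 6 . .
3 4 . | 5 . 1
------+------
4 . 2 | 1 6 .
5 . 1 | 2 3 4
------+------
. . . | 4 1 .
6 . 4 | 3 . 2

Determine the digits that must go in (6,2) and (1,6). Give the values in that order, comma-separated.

1,3

For (6,2):
  Consider where 1 can go in row 6.
  (6,5) is out (column 5 already has a 1).
  So the only cell in row 6 that can hold 1 is (6,2).
  So (6,2) = 1.
For (1,6):
  Row 1 already contains {1, 5, 6}.
  Column 6 already contains {1, 2, 4}.
  Its 2×3 block (box 2) already contains {1, 5, 6}.
  The only value from 1–6 not eliminated is 3, so (1,6) = 3.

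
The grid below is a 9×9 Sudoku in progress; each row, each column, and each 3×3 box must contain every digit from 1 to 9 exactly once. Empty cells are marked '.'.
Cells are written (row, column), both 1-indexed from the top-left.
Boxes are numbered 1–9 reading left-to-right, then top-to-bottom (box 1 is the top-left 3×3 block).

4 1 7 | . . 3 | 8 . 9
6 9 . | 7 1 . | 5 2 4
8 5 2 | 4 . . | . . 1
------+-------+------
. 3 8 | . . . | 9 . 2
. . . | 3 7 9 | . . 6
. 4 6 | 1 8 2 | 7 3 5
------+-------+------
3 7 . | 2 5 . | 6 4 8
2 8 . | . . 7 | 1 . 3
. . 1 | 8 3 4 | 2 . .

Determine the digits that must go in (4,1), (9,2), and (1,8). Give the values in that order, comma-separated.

7,6,6

For (4,1):
  Consider where 7 can go in row 4.
  (4,4) is out (column 4 already has a 7).
  (4,5) is out (column 5 already has a 7).
  (4,6) is out (column 6 already has a 7).
  (4,8) is out (box 6 already has a 7).
  So the only cell in row 4 that can hold 7 is (4,1).
  So (4,1) = 7.
For (9,2):
  Row 9 already contains {1, 2, 3, 4, 8}.
  Column 2 already contains {1, 3, 4, 5, 7, 8, 9}.
  Its 3×3 block (box 7) already contains {1, 2, 3, 7, 8}.
  The only value from 1–9 not eliminated is 6, so (9,2) = 6.
For (1,8):
  Row 1 already contains {1, 3, 4, 7, 8, 9}.
  Column 8 already contains {2, 3, 4}.
  Its 3×3 block (box 3) already contains {1, 2, 4, 5, 8, 9}.
  The only value from 1–9 not eliminated is 6, so (1,8) = 6.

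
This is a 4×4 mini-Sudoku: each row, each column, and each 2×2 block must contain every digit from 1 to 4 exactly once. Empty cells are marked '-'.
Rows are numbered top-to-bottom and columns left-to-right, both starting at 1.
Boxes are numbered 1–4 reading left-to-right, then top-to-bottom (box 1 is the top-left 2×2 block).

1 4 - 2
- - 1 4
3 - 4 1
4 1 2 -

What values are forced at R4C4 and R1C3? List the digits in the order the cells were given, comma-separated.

For R4C4:
  Row 4 already contains {1, 2, 4}.
  Column 4 already contains {1, 2, 4}.
  Its 2×2 block (box 4) already contains {1, 2, 4}.
  The only value from 1–4 not eliminated is 3, so R4C4 = 3.
For R1C3:
  Row 1 already contains {1, 2, 4}.
  Column 3 already contains {1, 2, 4}.
  Its 2×2 block (box 2) already contains {1, 2, 4}.
  The only value from 1–4 not eliminated is 3, so R1C3 = 3.

3,3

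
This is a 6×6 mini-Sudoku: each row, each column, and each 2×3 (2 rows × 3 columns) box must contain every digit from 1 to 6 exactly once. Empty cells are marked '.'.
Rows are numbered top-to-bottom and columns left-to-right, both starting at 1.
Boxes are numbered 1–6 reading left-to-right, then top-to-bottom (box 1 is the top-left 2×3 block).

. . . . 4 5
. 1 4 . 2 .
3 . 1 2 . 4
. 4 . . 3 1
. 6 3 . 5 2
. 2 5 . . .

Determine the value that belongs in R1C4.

Cell R1C4 itself could take any of {1, 3, 6} by direct elimination.
Consider where 1 can go in row 1.
R1C1 is out (box 1 already has a 1).
R1C2 is out (column 2 already has a 1).
R1C3 is out (column 3 already has a 1).
So the only cell in row 1 that can hold 1 is R1C4.
Therefore R1C4 = 1.

1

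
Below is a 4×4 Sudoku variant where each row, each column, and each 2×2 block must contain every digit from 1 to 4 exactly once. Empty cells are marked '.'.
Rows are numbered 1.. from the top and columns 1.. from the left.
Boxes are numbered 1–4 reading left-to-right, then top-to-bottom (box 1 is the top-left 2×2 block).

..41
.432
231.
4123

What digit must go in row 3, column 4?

Row 3 already contains {1, 2, 3}.
Column 4 already contains {1, 2, 3}.
Its 2×2 block (box 4) already contains {1, 2, 3}.
The only value from 1–4 not eliminated is 4, so row 3, column 4 = 4.

4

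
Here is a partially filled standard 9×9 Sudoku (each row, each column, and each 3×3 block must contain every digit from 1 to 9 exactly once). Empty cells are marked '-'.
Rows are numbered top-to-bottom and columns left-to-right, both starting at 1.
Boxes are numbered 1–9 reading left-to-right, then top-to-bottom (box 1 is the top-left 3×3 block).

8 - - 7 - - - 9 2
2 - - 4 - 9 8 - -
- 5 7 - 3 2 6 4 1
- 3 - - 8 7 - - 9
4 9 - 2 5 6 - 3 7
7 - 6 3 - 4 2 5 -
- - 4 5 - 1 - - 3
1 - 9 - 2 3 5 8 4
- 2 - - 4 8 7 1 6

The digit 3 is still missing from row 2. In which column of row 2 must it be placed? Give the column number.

Consider where 3 can go in row 2.
r2c2 is out (column 2 already has a 3).
r2c5 is out (column 5 already has a 3).
r2c8 is out (column 8 already has a 3).
r2c9 is out (column 9 already has a 3).
So the only cell in row 2 that can hold 3 is r2c3.
That is column 3.

3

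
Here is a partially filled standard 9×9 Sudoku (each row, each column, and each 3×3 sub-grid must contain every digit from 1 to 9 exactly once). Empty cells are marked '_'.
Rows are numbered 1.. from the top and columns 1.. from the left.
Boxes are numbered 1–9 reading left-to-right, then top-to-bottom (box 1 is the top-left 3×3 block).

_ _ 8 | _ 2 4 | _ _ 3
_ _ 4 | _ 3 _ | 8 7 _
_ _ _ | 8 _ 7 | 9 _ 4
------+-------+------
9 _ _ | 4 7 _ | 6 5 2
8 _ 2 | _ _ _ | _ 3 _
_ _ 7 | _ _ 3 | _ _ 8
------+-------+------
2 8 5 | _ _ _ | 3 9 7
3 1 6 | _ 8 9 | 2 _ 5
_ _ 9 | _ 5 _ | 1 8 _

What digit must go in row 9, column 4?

Cell row 9, column 4 itself could take any of {2, 3, 6, 7} by direct elimination.
Consider where 3 can go in box 8.
row 7, column 4 is out (row 7 already has a 3).
row 7, column 5 is out (row 7 already has a 3).
row 7, column 6 is out (row 7 already has a 3).
row 8, column 4 is out (row 8 already has a 3).
row 9, column 6 is out (column 6 already has a 3).
So the only cell in box 8 that can hold 3 is row 9, column 4.
Therefore row 9, column 4 = 3.

3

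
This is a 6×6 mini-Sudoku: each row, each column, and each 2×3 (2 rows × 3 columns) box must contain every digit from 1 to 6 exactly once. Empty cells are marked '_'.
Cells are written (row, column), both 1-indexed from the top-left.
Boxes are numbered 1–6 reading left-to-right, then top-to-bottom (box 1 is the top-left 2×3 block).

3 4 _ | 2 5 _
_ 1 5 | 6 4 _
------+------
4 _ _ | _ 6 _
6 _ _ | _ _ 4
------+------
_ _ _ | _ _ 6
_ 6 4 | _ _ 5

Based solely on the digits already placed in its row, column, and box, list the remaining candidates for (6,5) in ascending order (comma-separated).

1,2,3

Row 6 already contains {4, 5, 6}.
Column 5 already contains {4, 5, 6}.
Its 2×3 block (box 6) already contains {5, 6}.
Removing those from 1–6 leaves {1, 2, 3} as the candidates for (6,5).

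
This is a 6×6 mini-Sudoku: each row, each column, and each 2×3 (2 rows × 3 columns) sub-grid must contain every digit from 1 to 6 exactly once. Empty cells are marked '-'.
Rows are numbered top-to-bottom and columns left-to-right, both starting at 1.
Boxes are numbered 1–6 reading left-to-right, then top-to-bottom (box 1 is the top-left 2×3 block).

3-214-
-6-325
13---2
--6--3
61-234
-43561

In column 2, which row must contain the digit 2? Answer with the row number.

Consider where 2 can go in column 2.
R1C2 is out (row 1 already has a 2).
So the only cell in column 2 that can hold 2 is R4C2.
That is row 4.

4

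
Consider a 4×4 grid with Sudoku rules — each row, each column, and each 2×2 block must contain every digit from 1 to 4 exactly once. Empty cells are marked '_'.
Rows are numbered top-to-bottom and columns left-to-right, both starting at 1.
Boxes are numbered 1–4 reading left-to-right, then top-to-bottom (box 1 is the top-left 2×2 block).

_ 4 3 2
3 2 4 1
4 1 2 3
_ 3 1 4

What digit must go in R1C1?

1

Row 1 already contains {2, 3, 4}.
Column 1 already contains {3, 4}.
Its 2×2 block (box 1) already contains {2, 3, 4}.
The only value from 1–4 not eliminated is 1, so R1C1 = 1.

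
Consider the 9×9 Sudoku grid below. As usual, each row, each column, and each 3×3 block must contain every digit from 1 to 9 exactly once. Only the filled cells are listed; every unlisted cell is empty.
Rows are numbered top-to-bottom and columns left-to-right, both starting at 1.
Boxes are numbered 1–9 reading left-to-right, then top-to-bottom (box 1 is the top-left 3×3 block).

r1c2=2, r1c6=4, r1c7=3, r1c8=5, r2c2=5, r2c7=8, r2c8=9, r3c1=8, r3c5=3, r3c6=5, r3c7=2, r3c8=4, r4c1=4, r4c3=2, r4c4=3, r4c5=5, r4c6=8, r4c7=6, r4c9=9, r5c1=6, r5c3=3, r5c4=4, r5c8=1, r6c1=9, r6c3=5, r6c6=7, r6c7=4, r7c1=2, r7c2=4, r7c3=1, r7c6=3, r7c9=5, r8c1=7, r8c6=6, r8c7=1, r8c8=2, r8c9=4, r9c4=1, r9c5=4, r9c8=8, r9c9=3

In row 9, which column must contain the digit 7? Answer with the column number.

7

Consider where 7 can go in row 9.
r9c1 is out (column 1 already has a 7).
r9c2 is out (box 7 already has a 7).
r9c3 is out (box 7 already has a 7).
r9c6 is out (column 6 already has a 7).
So the only cell in row 9 that can hold 7 is r9c7.
That is column 7.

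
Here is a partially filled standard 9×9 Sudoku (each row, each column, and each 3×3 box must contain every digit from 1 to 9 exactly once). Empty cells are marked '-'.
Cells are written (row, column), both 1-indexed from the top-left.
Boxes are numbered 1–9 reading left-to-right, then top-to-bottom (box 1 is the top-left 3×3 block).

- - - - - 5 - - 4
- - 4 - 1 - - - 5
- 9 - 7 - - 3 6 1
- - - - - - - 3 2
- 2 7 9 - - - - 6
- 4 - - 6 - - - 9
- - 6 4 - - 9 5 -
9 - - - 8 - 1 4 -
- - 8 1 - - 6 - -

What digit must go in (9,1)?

4

Cell (9,1) itself could take any of {2, 3, 4, 5, 7} by direct elimination.
Consider where 4 can go in column 1.
(1,1) is out (row 1 already has a 4). (2,1) is out (row 2 already has a 4). (3,1) is out (box 1 already has a 4). (4,1) is out (box 4 already has a 4). The remaining empty cells in column 1 are similarly blocked.
So the only cell in column 1 that can hold 4 is (9,1).
Therefore (9,1) = 4.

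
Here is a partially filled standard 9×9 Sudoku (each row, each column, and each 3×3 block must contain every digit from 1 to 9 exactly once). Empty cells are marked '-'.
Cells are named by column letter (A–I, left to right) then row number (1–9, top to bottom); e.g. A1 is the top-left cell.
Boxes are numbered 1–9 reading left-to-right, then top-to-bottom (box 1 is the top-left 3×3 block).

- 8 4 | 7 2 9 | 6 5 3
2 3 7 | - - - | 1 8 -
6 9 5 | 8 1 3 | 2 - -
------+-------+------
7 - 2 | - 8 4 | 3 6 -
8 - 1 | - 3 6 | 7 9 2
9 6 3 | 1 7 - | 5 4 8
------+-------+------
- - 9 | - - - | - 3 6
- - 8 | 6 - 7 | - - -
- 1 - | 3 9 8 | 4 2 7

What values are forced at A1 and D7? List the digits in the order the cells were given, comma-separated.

For A1:
  Row 1 already contains {2, 3, 4, 5, 6, 7, 8, 9}.
  Column A already contains {2, 6, 7, 8, 9}.
  Its 3×3 block (box 1) already contains {2, 3, 4, 5, 6, 7, 8, 9}.
  The only value from 1–9 not eliminated is 1, so A1 = 1.
For D7:
  Consider where 2 can go in column D.
  D2 is out (row 2 already has a 2).
  D4 is out (row 4 already has a 2).
  D5 is out (row 5 already has a 2).
  So the only cell in column D that can hold 2 is D7.
  So D7 = 2.

1,2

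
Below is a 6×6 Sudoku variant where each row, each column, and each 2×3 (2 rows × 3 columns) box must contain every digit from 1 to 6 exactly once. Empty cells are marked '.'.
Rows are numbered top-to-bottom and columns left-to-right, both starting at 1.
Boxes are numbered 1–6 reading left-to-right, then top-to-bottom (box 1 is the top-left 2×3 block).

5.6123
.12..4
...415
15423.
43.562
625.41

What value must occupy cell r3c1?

2

Cell r3c1 itself could take any of {2, 3} by direct elimination.
Consider where 2 can go in row 3.
r3c2 is out (column 2 already has a 2).
r3c3 is out (column 3 already has a 2).
So the only cell in row 3 that can hold 2 is r3c1.
Therefore r3c1 = 2.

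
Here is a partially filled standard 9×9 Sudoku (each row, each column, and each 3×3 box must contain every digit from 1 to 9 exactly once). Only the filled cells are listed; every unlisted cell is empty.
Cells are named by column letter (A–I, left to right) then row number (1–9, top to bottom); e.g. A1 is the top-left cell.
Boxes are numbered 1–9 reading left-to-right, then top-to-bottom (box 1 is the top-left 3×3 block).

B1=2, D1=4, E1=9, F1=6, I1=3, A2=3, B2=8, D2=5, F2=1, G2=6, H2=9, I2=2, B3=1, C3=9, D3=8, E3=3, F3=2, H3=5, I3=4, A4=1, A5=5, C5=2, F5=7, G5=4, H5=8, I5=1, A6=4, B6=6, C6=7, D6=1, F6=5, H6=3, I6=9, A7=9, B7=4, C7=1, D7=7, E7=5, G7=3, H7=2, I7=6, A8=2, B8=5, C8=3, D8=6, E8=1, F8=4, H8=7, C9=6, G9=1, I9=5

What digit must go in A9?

8

Cell A9 itself could take any of {7, 8} by direct elimination.
Consider where 8 can go in column A.
A1 is out (box 1 already has a 8).
A3 is out (row 3 already has a 8).
So the only cell in column A that can hold 8 is A9.
Therefore A9 = 8.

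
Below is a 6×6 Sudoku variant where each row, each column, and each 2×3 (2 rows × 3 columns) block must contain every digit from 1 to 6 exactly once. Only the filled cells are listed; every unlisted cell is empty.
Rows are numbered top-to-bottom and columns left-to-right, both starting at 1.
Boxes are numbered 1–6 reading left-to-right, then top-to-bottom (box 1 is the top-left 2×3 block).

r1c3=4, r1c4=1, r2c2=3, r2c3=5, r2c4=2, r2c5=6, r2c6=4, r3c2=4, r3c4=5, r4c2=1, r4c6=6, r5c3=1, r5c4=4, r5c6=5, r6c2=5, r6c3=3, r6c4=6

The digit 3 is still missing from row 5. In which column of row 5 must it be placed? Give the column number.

Consider where 3 can go in row 5.
r5c1 is out (box 5 already has a 3).
r5c2 is out (column 2 already has a 3).
So the only cell in row 5 that can hold 3 is r5c5.
That is column 5.

5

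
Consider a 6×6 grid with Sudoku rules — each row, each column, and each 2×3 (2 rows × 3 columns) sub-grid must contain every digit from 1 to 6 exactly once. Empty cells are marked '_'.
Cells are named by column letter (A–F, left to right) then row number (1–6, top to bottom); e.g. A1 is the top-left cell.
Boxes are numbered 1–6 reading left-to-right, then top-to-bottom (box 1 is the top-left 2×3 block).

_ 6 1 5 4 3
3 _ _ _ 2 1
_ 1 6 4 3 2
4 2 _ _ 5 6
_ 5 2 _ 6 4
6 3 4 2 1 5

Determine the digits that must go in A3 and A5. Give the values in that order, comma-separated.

For A3:
  Row 3 already contains {1, 2, 3, 4, 6}.
  Column A already contains {3, 4, 6}.
  Its 2×3 block (box 3) already contains {1, 2, 4, 6}.
  The only value from 1–6 not eliminated is 5, so A3 = 5.
For A5:
  Row 5 already contains {2, 4, 5, 6}.
  Column A already contains {3, 4, 6}.
  Its 2×3 block (box 5) already contains {2, 3, 4, 5, 6}.
  The only value from 1–6 not eliminated is 1, so A5 = 1.

5,1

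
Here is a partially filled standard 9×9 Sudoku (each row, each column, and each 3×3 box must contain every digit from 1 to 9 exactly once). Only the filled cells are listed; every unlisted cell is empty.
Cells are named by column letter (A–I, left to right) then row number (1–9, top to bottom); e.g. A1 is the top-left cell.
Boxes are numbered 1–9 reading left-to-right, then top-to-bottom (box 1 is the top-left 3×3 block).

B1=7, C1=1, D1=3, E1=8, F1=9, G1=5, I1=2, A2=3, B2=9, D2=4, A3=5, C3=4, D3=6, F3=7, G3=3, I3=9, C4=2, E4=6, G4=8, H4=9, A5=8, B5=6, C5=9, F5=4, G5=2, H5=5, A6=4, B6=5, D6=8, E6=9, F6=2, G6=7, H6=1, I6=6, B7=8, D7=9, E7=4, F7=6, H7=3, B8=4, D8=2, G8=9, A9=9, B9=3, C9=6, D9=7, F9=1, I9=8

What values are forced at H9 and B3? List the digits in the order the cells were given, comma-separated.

For H9:
  Consider where 2 can go in column H.
  H1 is out (row 1 already has a 2).
  H2 is out (box 3 already has a 2).
  H3 is out (box 3 already has a 2).
  H8 is out (row 8 already has a 2).
  So the only cell in column H that can hold 2 is H9.
  So H9 = 2.
For B3:
  Row 3 already contains {3, 4, 5, 6, 7, 9}.
  Column B already contains {3, 4, 5, 6, 7, 8, 9}.
  Its 3×3 block (box 1) already contains {1, 3, 4, 5, 7, 9}.
  The only value from 1–9 not eliminated is 2, so B3 = 2.

2,2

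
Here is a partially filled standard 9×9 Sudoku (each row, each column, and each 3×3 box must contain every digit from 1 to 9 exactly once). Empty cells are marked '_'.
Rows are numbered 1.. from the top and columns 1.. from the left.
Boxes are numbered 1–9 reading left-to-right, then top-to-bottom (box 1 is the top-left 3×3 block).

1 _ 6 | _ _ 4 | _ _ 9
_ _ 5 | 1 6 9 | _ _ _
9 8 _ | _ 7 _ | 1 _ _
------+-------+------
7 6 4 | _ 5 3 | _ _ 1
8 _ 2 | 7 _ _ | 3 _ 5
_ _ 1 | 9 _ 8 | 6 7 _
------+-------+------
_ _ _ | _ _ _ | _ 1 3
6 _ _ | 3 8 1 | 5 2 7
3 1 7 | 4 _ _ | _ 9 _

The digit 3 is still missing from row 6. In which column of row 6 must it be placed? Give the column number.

2

Consider where 3 can go in row 6.
row 6, column 1 is out (column 1 already has a 3).
row 6, column 5 is out (box 5 already has a 3).
row 6, column 9 is out (column 9 already has a 3).
So the only cell in row 6 that can hold 3 is row 6, column 2.
That is column 2.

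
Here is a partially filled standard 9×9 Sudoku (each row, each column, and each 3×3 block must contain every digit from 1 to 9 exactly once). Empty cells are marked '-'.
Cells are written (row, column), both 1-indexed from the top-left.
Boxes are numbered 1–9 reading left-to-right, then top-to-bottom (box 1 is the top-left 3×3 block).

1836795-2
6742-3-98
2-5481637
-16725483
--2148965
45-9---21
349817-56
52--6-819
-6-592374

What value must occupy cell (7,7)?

Row 7 already contains {1, 3, 4, 5, 6, 7, 8, 9}.
Column 7 already contains {3, 4, 5, 6, 8, 9}.
Its 3×3 block (box 9) already contains {1, 3, 4, 5, 6, 7, 8, 9}.
The only value from 1–9 not eliminated is 2, so (7,7) = 2.

2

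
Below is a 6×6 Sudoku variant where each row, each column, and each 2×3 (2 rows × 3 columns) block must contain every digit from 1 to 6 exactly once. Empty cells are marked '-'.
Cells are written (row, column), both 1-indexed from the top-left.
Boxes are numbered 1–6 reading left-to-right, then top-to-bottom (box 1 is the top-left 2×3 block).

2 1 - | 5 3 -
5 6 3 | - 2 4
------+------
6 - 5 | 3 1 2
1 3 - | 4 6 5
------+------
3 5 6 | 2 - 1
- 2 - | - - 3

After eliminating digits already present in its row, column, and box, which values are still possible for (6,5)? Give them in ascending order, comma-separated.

Row 6 already contains {2, 3}.
Column 5 already contains {1, 2, 3, 6}.
Its 2×3 block (box 6) already contains {1, 2, 3}.
Removing those from 1–6 leaves {4, 5} as the candidates for (6,5).

4,5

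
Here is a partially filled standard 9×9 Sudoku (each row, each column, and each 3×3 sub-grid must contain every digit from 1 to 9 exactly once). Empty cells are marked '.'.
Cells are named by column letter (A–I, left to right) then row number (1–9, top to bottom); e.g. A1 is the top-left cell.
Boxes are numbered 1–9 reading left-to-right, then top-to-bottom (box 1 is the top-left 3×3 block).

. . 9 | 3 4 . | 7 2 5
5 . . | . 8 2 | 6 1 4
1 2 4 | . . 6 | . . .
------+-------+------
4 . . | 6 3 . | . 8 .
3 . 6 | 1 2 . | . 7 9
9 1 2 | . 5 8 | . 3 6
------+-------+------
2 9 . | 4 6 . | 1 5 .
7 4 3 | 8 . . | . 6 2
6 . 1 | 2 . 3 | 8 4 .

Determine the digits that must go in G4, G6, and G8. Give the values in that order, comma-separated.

For G4:
  Consider where 2 can go in box 6.
  I4 is out (column I already has a 2).
  G5 is out (row 5 already has a 2).
  G6 is out (row 6 already has a 2).
  So the only cell in box 6 that can hold 2 is G4.
  So G4 = 2.
For G6:
  Row 6 already contains {1, 2, 3, 5, 6, 8, 9}.
  Column G already contains {1, 6, 7, 8}.
  Its 3×3 block (box 6) already contains {3, 6, 7, 8, 9}.
  The only value from 1–9 not eliminated is 4, so G6 = 4.
For G8:
  Row 8 already contains {2, 3, 4, 6, 7, 8}.
  Column G already contains {1, 6, 7, 8}.
  Its 3×3 block (box 9) already contains {1, 2, 4, 5, 6, 8}.
  The only value from 1–9 not eliminated is 9, so G8 = 9.

2,4,9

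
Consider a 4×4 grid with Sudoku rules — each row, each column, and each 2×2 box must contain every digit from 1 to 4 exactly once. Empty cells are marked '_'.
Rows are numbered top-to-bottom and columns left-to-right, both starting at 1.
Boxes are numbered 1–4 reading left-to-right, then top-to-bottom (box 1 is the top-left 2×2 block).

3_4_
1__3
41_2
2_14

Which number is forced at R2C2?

4

Cell R2C2 itself could take any of {2, 4} by direct elimination.
Consider where 4 can go in column 2.
R1C2 is out (row 1 already has a 4).
R4C2 is out (row 4 already has a 4).
So the only cell in column 2 that can hold 4 is R2C2.
Therefore R2C2 = 4.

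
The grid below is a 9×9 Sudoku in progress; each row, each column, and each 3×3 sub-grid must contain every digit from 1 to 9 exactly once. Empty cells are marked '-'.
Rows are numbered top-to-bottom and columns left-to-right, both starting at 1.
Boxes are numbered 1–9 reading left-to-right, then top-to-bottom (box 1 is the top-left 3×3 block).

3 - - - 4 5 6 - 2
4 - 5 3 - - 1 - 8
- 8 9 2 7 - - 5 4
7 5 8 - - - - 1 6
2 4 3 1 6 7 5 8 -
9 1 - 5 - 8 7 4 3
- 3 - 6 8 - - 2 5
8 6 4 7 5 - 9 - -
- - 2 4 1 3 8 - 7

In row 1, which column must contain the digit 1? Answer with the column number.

3

Consider where 1 can go in row 1.
r1c2 is out (column 2 already has a 1).
r1c4 is out (column 4 already has a 1).
r1c8 is out (column 8 already has a 1).
So the only cell in row 1 that can hold 1 is r1c3.
That is column 3.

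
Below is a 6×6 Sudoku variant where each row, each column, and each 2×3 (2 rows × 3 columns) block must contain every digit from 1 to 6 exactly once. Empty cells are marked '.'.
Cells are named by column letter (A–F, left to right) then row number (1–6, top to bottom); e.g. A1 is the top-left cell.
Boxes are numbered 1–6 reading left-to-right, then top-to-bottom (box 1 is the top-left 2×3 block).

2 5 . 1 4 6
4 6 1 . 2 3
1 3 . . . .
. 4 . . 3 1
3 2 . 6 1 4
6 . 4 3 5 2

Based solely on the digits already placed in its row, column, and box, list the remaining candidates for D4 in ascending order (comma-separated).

Row 4 already contains {1, 3, 4}.
Column D already contains {1, 3, 6}.
Its 2×3 block (box 4) already contains {1, 3}.
Removing those from 1–6 leaves {2, 5} as the candidates for D4.

2,5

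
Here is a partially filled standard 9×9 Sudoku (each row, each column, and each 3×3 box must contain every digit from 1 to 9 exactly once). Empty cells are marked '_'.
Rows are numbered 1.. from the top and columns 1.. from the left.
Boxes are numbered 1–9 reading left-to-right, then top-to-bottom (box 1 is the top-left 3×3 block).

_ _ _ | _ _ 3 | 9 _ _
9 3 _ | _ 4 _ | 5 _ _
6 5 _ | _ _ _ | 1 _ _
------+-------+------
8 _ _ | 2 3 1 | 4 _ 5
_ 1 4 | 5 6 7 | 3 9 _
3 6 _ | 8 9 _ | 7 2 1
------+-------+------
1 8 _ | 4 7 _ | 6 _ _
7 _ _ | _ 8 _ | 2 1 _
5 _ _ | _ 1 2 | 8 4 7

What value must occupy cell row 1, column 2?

Cell row 1, column 2 itself could take any of {2, 4, 7} by direct elimination.
Consider where 2 can go in column 2.
row 4, column 2 is out (row 4 already has a 2).
row 8, column 2 is out (row 8 already has a 2).
row 9, column 2 is out (row 9 already has a 2).
So the only cell in column 2 that can hold 2 is row 1, column 2.
Therefore row 1, column 2 = 2.

2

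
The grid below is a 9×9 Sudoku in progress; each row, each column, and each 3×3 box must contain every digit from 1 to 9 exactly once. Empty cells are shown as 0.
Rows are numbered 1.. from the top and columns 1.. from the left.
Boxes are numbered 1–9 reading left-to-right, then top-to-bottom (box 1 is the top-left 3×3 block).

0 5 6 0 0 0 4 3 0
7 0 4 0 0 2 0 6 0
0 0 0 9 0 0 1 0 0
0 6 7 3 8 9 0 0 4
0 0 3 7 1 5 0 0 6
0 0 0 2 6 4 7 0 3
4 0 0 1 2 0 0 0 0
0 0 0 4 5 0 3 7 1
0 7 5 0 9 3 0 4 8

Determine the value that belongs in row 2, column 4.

Cell row 2, column 4 itself could take any of {5, 8} by direct elimination.
Consider where 5 can go in box 2.
row 1, column 4 is out (row 1 already has a 5). row 1, column 5 is out (row 1 already has a 5). row 1, column 6 is out (row 1 already has a 5). row 2, column 5 is out (column 5 already has a 5). The remaining empty cells in box 2 are similarly blocked.
So the only cell in box 2 that can hold 5 is row 2, column 4.
Therefore row 2, column 4 = 5.

5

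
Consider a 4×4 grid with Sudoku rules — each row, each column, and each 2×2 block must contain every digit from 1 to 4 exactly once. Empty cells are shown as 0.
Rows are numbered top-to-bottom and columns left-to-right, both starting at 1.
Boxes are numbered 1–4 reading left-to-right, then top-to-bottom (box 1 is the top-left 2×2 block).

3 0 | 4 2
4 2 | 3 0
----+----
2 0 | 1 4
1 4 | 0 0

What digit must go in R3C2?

3

Row 3 already contains {1, 2, 4}.
Column 2 already contains {2, 4}.
Its 2×2 block (box 3) already contains {1, 2, 4}.
The only value from 1–4 not eliminated is 3, so R3C2 = 3.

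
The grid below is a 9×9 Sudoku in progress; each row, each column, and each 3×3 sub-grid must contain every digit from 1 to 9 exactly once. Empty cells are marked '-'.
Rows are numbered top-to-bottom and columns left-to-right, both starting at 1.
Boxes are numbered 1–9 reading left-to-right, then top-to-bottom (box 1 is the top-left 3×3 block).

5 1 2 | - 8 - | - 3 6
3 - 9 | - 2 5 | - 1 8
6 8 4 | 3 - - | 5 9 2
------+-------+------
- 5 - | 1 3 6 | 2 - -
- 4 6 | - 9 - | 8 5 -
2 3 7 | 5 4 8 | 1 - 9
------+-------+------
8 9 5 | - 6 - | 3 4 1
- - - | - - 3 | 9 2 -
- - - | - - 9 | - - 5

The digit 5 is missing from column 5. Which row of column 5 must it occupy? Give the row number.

8

Consider where 5 can go in column 5.
R3C5 is out (row 3 already has a 5).
R9C5 is out (row 9 already has a 5).
So the only cell in column 5 that can hold 5 is R8C5.
That is row 8.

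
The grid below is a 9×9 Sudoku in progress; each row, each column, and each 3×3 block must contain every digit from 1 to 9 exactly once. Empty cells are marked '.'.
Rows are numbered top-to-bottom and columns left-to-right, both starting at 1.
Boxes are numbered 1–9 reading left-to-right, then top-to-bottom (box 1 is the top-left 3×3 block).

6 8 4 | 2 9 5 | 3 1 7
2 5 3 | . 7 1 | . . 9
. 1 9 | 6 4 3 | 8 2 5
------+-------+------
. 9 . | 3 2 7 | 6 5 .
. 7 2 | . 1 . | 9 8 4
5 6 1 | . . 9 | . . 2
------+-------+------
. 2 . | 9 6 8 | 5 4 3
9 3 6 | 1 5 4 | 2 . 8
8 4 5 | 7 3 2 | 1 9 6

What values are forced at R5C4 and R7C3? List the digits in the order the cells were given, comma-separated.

For R5C4:
  Row 5 already contains {1, 2, 4, 7, 8, 9}.
  Column 4 already contains {1, 2, 3, 6, 7, 9}.
  Its 3×3 block (box 5) already contains {1, 2, 3, 7, 9}.
  The only value from 1–9 not eliminated is 5, so R5C4 = 5.
For R7C3:
  Row 7 already contains {2, 3, 4, 5, 6, 8, 9}.
  Column 3 already contains {1, 2, 3, 4, 5, 6, 9}.
  Its 3×3 block (box 7) already contains {2, 3, 4, 5, 6, 8, 9}.
  The only value from 1–9 not eliminated is 7, so R7C3 = 7.

5,7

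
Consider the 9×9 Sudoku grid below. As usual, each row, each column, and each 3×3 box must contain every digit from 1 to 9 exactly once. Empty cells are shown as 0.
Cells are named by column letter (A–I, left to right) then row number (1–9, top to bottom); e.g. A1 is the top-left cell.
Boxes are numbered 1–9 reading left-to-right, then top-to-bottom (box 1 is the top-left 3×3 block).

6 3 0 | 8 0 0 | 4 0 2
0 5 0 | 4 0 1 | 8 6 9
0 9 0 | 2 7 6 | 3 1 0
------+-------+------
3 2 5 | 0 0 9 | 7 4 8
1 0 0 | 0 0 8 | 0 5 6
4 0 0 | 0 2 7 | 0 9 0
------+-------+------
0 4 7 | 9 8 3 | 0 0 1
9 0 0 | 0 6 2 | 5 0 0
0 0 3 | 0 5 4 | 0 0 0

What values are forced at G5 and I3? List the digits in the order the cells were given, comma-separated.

For G5:
  Row 5 already contains {1, 5, 6, 8}.
  Column G already contains {3, 4, 5, 7, 8}.
  Its 3×3 block (box 6) already contains {4, 5, 6, 7, 8, 9}.
  The only value from 1–9 not eliminated is 2, so G5 = 2.
For I3:
  Row 3 already contains {1, 2, 3, 6, 7, 9}.
  Column I already contains {1, 2, 6, 8, 9}.
  Its 3×3 block (box 3) already contains {1, 2, 3, 4, 6, 8, 9}.
  The only value from 1–9 not eliminated is 5, so I3 = 5.

2,5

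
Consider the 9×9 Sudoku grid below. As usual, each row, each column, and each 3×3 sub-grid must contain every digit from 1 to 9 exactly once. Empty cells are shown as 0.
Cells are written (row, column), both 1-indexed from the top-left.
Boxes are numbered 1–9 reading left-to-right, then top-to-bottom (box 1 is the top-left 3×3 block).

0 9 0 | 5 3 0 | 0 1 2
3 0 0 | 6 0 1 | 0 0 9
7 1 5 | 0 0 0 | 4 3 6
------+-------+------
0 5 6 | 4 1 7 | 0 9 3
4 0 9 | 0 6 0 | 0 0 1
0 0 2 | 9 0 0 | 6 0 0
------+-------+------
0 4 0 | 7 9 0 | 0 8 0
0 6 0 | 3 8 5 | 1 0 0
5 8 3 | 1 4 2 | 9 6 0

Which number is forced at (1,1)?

Cell (1,1) itself could take any of {6, 8} by direct elimination.
Consider where 6 can go in box 1.
(1,3) is out (column 3 already has a 6).
(2,2) is out (row 2 already has a 6).
(2,3) is out (row 2 already has a 6).
So the only cell in box 1 that can hold 6 is (1,1).
Therefore (1,1) = 6.

6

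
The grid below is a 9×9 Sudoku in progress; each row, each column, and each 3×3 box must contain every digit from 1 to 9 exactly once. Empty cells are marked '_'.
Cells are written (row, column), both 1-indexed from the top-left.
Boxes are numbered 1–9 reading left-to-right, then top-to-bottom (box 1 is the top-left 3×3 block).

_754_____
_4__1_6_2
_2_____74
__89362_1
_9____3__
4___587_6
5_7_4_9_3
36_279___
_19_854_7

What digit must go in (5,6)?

Cell (5,6) itself could take any of {1, 2, 4, 7} by direct elimination.
Consider where 4 can go in column 6.
(1,6) is out (row 1 already has a 4).
(2,6) is out (row 2 already has a 4).
(3,6) is out (row 3 already has a 4).
(7,6) is out (row 7 already has a 4).
So the only cell in column 6 that can hold 4 is (5,6).
Therefore (5,6) = 4.

4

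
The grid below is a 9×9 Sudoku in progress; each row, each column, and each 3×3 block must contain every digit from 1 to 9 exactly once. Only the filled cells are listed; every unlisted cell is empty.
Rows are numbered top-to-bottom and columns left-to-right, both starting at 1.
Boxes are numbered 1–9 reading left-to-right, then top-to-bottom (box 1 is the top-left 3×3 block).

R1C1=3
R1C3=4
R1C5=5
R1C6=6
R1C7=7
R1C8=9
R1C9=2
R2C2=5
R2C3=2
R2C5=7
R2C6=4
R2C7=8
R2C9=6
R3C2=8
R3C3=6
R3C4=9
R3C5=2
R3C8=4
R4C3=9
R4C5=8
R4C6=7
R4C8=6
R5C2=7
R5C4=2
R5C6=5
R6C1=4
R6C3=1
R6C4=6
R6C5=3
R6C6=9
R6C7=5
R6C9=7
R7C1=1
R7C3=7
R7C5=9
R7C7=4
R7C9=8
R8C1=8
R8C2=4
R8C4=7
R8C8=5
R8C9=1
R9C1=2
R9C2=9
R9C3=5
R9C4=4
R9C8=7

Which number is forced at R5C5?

Cell R5C5 itself could take any of {1, 4} by direct elimination.
Consider where 4 can go in box 5.
R4C4 is out (column 4 already has a 4).
So the only cell in box 5 that can hold 4 is R5C5.
Therefore R5C5 = 4.

4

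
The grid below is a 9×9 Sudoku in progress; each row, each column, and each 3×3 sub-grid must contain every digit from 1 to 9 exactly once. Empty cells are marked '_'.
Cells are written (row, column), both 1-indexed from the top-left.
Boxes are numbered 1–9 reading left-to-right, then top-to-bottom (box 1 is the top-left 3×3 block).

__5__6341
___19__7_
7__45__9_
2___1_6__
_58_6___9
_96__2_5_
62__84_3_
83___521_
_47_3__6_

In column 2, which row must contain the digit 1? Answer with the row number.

Consider where 1 can go in column 2.
(1,2) is out (row 1 already has a 1).
(2,2) is out (row 2 already has a 1).
(4,2) is out (row 4 already has a 1).
So the only cell in column 2 that can hold 1 is (3,2).
That is row 3.

3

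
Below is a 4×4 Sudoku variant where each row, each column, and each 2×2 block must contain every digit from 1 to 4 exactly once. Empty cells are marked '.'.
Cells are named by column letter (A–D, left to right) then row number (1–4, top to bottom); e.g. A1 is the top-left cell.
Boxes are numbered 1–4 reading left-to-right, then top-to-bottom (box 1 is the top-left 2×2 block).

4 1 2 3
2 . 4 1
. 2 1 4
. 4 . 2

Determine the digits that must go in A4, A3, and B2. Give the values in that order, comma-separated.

1,3,3

For A4:
  Consider where 1 can go in row 4.
  C4 is out (column C already has a 1).
  So the only cell in row 4 that can hold 1 is A4.
  So A4 = 1.
For A3:
  Row 3 already contains {1, 2, 4}.
  Column A already contains {2, 4}.
  Its 2×2 block (box 3) already contains {2, 4}.
  The only value from 1–4 not eliminated is 3, so A3 = 3.
For B2:
  Row 2 already contains {1, 2, 4}.
  Column B already contains {1, 2, 4}.
  Its 2×2 block (box 1) already contains {1, 2, 4}.
  The only value from 1–4 not eliminated is 3, so B2 = 3.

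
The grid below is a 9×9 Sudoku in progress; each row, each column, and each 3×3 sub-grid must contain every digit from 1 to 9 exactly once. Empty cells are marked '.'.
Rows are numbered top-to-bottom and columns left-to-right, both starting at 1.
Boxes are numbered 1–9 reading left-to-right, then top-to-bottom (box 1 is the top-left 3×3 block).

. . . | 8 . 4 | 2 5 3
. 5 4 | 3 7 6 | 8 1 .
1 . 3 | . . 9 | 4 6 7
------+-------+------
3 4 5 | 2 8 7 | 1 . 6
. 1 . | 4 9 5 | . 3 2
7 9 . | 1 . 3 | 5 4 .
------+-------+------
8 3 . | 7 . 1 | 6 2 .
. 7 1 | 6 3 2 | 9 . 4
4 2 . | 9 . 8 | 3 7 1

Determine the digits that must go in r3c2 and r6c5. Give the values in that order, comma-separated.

8,6

For r3c2:
  Row 3 already contains {1, 3, 4, 6, 7, 9}.
  Column 2 already contains {1, 2, 3, 4, 5, 7, 9}.
  Its 3×3 block (box 1) already contains {1, 3, 4, 5}.
  The only value from 1–9 not eliminated is 8, so r3c2 = 8.
For r6c5:
  Row 6 already contains {1, 3, 4, 5, 7, 9}.
  Column 5 already contains {3, 7, 8, 9}.
  Its 3×3 block (box 5) already contains {1, 2, 3, 4, 5, 7, 8, 9}.
  The only value from 1–9 not eliminated is 6, so r6c5 = 6.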